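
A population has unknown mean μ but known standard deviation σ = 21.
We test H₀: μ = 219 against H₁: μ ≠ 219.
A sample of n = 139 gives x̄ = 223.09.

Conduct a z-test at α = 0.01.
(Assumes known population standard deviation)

Answer: z = 2.2962, fail to reject H₀

Derivation:
Standard error: SE = σ/√n = 21/√139 = 1.7812
z-statistic: z = (x̄ - μ₀)/SE = (223.09 - 219)/1.7812 = 2.2962
Critical value: ±2.576
p-value = 0.0217
Decision: fail to reject H₀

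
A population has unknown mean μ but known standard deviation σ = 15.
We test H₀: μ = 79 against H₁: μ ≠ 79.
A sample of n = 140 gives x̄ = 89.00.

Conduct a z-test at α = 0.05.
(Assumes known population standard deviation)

Answer: z = 7.8883, reject H₀

Derivation:
Standard error: SE = σ/√n = 15/√140 = 1.2677
z-statistic: z = (x̄ - μ₀)/SE = (89.00 - 79)/1.2677 = 7.8883
Critical value: ±1.960
p-value < 0.0001
Decision: reject H₀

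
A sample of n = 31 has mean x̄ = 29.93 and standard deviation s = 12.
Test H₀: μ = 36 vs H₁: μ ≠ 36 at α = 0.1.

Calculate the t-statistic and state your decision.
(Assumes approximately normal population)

Answer: t = -2.8163, reject H₀

Derivation:
df = n - 1 = 30
SE = s/√n = 12/√31 = 2.1553
t = (x̄ - μ₀)/SE = (29.93 - 36)/2.1553 = -2.8163
Critical value: t_{0.05,30} = ±1.697
p-value ≈ 0.0085
Decision: reject H₀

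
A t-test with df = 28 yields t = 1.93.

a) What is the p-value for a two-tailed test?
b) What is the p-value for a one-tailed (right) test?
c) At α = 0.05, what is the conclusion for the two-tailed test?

Answer: a) 0.0638, b) 0.0319, c) fail to reject H₀

Derivation:
Using t-distribution with df = 28:
a) Two-tailed: p = 2×P(T > 1.93) = 0.0638
b) One-tailed: p = P(T > 1.93) = 0.0319
c) 0.0638 ≥ 0.05, fail to reject H₀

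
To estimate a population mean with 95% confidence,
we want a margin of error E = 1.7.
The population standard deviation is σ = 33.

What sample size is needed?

Answer: n = 1448

Derivation:
z_0.025 = 1.960
n = (z×σ/E)² = (1.960×33/1.7)²
n = 1447.5787
Round up: n = 1448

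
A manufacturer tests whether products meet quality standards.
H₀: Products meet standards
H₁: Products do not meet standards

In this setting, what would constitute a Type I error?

Answer: Rejecting good products that actually meet standards

Derivation:
Type I error: rejecting H₀ when it is actually true (false positive).
Type II error: failing to reject H₀ when H₁ is actually true (false negative).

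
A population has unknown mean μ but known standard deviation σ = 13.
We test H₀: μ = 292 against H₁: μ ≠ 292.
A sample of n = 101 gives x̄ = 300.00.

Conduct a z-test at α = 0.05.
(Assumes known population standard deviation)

Standard error: SE = σ/√n = 13/√101 = 1.2935
z-statistic: z = (x̄ - μ₀)/SE = (300.00 - 292)/1.2935 = 6.1848
Critical value: ±1.960
p-value < 0.0001
Decision: reject H₀

Answer: z = 6.1848, reject H₀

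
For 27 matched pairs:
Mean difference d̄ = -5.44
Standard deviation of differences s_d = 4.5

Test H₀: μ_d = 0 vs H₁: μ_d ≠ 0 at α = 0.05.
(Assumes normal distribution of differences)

df = n - 1 = 26
SE = s_d/√n = 4.5/√27 = 0.8660
t = d̄/SE = -5.44/0.8660 = -6.2818
Critical value: t_{0.025,26} = ±2.056
p-value < 0.0001
Decision: reject H₀

Answer: t = -6.2818, reject H₀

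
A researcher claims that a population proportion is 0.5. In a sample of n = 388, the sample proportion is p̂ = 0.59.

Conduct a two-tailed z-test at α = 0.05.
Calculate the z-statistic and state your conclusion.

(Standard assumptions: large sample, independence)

H₀: p = 0.5, H₁: p ≠ 0.5
Standard error: SE = √(p₀(1-p₀)/n) = √(0.5×0.5/388) = 0.025384
z-statistic: z = (p̂ - p₀)/SE = (0.59 - 0.5)/0.025384 = 3.5455
Critical value: z_0.025 = ±1.960
p-value = 0.0004
Decision: reject H₀ at α = 0.05

Answer: z = 3.5455, reject H₀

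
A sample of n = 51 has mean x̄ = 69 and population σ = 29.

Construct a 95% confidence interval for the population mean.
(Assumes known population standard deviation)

Confidence level: 95%, α = 0.05
z_0.025 = 1.960
SE = σ/√n = 29/√51 = 4.0608
Margin of error = 1.960 × 4.0608 = 7.9592
CI: x̄ ± margin = 69 ± 7.9592
CI: (61.0408, 76.9592)

Answer: (61.0408, 76.9592)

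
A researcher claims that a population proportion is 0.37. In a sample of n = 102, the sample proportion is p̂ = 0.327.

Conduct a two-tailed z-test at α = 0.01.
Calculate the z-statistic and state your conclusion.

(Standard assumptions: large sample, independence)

Answer: z = -0.8995, fail to reject H₀

Derivation:
H₀: p = 0.37, H₁: p ≠ 0.37
Standard error: SE = √(p₀(1-p₀)/n) = √(0.37×0.63/102) = 0.047805
z-statistic: z = (p̂ - p₀)/SE = (0.327 - 0.37)/0.047805 = -0.8995
Critical value: z_0.005 = ±2.576
p-value = 0.3684
Decision: fail to reject H₀ at α = 0.01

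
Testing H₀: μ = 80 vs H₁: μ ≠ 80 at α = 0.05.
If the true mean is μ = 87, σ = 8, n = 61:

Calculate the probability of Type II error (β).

Answer: β ≈ 0.0000

Derivation:
SE = σ/√n = 8/√61 = 1.0243
Critical values: μ₀ ± z_0.025×SE = 80 ± 1.960×1.0243
Acceptance region: (77.9924, 82.0076)
Under H₁ (μ = 87): z_high = (82.0076 - 87)/1.0243 = -4.8740, z_low = (77.9924 - 87)/1.0243 = -8.7939
β = P(not reject | H₁) = Φ(-4.8740) - Φ(-8.7939) ≈ 0.0000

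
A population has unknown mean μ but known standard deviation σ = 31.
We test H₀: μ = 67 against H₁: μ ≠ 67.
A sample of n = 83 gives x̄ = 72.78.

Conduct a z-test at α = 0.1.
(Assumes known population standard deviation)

Standard error: SE = σ/√n = 31/√83 = 3.4027
z-statistic: z = (x̄ - μ₀)/SE = (72.78 - 67)/3.4027 = 1.6987
Critical value: ±1.645
p-value = 0.0894
Decision: reject H₀

Answer: z = 1.6987, reject H₀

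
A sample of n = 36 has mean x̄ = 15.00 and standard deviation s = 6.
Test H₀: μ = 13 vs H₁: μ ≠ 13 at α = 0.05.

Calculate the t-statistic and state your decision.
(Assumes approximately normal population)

df = n - 1 = 35
SE = s/√n = 6/√36 = 1.0000
t = (x̄ - μ₀)/SE = (15.00 - 13)/1.0000 = 2.0000
Critical value: t_{0.025,35} = ±2.030
p-value ≈ 0.0533
Decision: fail to reject H₀

Answer: t = 2.0000, fail to reject H₀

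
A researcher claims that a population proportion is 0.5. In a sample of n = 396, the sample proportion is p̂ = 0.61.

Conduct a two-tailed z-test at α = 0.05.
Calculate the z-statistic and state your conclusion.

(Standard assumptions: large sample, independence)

Answer: z = 4.3779, reject H₀

Derivation:
H₀: p = 0.5, H₁: p ≠ 0.5
Standard error: SE = √(p₀(1-p₀)/n) = √(0.5×0.5/396) = 0.025126
z-statistic: z = (p̂ - p₀)/SE = (0.61 - 0.5)/0.025126 = 4.3779
Critical value: z_0.025 = ±1.960
p-value < 0.0001
Decision: reject H₀ at α = 0.05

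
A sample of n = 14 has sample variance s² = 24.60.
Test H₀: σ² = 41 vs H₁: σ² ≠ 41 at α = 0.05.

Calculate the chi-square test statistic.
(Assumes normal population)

Answer: χ² = 7.8000, fail to reject H₀

Derivation:
df = n - 1 = 13
χ² = (n-1)s²/σ₀² = 13×24.60/41 = 7.8000
Critical values: χ²_{0.975,13} = 5.009, χ²_{0.025,13} = 24.736
Rejection region: χ² < 5.009 or χ² > 24.736
Decision: fail to reject H₀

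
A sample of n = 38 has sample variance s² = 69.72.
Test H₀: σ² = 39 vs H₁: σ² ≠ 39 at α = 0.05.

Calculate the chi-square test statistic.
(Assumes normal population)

Answer: χ² = 66.1446, reject H₀

Derivation:
df = n - 1 = 37
χ² = (n-1)s²/σ₀² = 37×69.72/39 = 66.1446
Critical values: χ²_{0.975,37} = 22.106, χ²_{0.025,37} = 55.668
Rejection region: χ² < 22.106 or χ² > 55.668
Decision: reject H₀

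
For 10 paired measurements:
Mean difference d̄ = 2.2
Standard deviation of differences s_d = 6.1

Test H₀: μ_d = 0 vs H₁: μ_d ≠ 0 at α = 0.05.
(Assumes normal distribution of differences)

df = n - 1 = 9
SE = s_d/√n = 6.1/√10 = 1.9290
t = d̄/SE = 2.2/1.9290 = 1.1405
Critical value: t_{0.025,9} = ±2.262
p-value ≈ 0.2835
Decision: fail to reject H₀

Answer: t = 1.1405, fail to reject H₀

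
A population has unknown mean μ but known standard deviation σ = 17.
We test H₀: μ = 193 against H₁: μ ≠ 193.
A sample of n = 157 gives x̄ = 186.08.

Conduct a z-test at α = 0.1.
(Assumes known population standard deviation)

Answer: z = -5.1006, reject H₀

Derivation:
Standard error: SE = σ/√n = 17/√157 = 1.3567
z-statistic: z = (x̄ - μ₀)/SE = (186.08 - 193)/1.3567 = -5.1006
Critical value: ±1.645
p-value < 0.0001
Decision: reject H₀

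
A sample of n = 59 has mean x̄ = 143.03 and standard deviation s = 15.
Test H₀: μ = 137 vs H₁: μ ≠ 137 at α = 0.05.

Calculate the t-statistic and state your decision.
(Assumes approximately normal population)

df = n - 1 = 58
SE = s/√n = 15/√59 = 1.9528
t = (x̄ - μ₀)/SE = (143.03 - 137)/1.9528 = 3.0879
Critical value: t_{0.025,58} = ±2.002
p-value ≈ 0.0031
Decision: reject H₀

Answer: t = 3.0879, reject H₀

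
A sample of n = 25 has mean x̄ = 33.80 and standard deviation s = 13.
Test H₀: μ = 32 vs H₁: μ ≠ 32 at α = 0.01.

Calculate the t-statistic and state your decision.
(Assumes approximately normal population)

df = n - 1 = 24
SE = s/√n = 13/√25 = 2.6000
t = (x̄ - μ₀)/SE = (33.80 - 32)/2.6000 = 0.6923
Critical value: t_{0.005,24} = ±2.797
p-value ≈ 0.4954
Decision: fail to reject H₀

Answer: t = 0.6923, fail to reject H₀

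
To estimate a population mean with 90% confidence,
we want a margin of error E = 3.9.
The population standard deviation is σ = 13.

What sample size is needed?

Answer: n = 31

Derivation:
z_0.05 = 1.645
n = (z×σ/E)² = (1.645×13/3.9)²
n = 30.0669
Round up: n = 31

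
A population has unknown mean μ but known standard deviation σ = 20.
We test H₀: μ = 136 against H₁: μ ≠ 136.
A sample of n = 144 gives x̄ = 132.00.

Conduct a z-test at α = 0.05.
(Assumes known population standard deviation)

Standard error: SE = σ/√n = 20/√144 = 1.6667
z-statistic: z = (x̄ - μ₀)/SE = (132.00 - 136)/1.6667 = -2.4000
Critical value: ±1.960
p-value = 0.0164
Decision: reject H₀

Answer: z = -2.4000, reject H₀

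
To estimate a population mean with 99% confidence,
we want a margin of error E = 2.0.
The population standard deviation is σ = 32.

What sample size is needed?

Answer: n = 1699

Derivation:
z_0.005 = 2.576
n = (z×σ/E)² = (2.576×32/2.0)²
n = 1698.7587
Round up: n = 1699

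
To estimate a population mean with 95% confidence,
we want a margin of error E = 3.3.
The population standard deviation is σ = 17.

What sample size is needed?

Answer: n = 102

Derivation:
z_0.025 = 1.960
n = (z×σ/E)² = (1.960×17/3.3)²
n = 101.9488
Round up: n = 102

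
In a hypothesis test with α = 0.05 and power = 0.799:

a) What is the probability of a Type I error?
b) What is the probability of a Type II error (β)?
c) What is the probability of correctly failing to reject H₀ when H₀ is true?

Answer: a) 0.05, b) 0.201, c) 0.95

Derivation:
a) Type I error probability = α = 0.05
b) Power = P(reject H₀ | H₁ true) = 1 - β = 0.799, so Type II error probability = β = 1 - Power = 0.201
c) P(fail to reject H₀ | H₀ true) = 1 - α = 0.95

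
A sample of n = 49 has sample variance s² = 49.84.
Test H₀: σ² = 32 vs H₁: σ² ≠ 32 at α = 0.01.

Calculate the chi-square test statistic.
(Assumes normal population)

df = n - 1 = 48
χ² = (n-1)s²/σ₀² = 48×49.84/32 = 74.7600
Critical values: χ²_{0.995,48} = 26.511, χ²_{0.005,48} = 76.969
Rejection region: χ² < 26.511 or χ² > 76.969
Decision: fail to reject H₀

Answer: χ² = 74.7600, fail to reject H₀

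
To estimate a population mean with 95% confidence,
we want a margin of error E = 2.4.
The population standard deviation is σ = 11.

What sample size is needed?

Answer: n = 81

Derivation:
z_0.025 = 1.960
n = (z×σ/E)² = (1.960×11/2.4)²
n = 80.7003
Round up: n = 81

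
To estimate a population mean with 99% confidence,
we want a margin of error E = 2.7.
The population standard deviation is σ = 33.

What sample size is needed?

z_0.005 = 2.576
n = (z×σ/E)² = (2.576×33/2.7)²
n = 991.2702
Round up: n = 992

Answer: n = 992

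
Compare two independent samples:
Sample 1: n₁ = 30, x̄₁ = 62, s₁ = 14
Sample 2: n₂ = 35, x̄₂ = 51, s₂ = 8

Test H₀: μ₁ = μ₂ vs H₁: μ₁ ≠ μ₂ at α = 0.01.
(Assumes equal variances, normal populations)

Pooled variance: s²_p = [29×14² + 34×8²]/(63) = 124.7619
s_p = 11.1697
SE = s_p×√(1/n₁ + 1/n₂) = 11.1697×√(1/30 + 1/35) = 2.7791
t = (x̄₁ - x̄₂)/SE = (62 - 51)/2.7791 = 3.9581
df = 63, t-critical = ±2.656
Decision: reject H₀

Answer: t = 3.9581, reject H₀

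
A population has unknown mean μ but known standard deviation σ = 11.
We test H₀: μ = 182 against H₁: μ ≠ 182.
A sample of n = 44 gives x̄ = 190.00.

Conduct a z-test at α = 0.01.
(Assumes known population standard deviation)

Standard error: SE = σ/√n = 11/√44 = 1.6583
z-statistic: z = (x̄ - μ₀)/SE = (190.00 - 182)/1.6583 = 4.8242
Critical value: ±2.576
p-value < 0.0001
Decision: reject H₀

Answer: z = 4.8242, reject H₀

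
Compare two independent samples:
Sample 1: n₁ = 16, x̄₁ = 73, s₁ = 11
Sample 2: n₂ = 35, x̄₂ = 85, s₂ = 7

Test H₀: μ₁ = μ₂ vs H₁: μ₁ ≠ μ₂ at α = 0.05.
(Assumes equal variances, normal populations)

Pooled variance: s²_p = [15×11² + 34×7²]/(49) = 71.0408
s_p = 8.4286
SE = s_p×√(1/n₁ + 1/n₂) = 8.4286×√(1/16 + 1/35) = 2.5436
t = (x̄₁ - x̄₂)/SE = (73 - 85)/2.5436 = -4.7177
df = 49, t-critical = ±2.010
Decision: reject H₀

Answer: t = -4.7177, reject H₀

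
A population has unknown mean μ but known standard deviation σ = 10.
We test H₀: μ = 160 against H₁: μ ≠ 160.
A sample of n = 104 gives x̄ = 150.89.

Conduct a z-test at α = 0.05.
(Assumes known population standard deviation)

Answer: z = -9.2902, reject H₀

Derivation:
Standard error: SE = σ/√n = 10/√104 = 0.9806
z-statistic: z = (x̄ - μ₀)/SE = (150.89 - 160)/0.9806 = -9.2902
Critical value: ±1.960
p-value < 0.0001
Decision: reject H₀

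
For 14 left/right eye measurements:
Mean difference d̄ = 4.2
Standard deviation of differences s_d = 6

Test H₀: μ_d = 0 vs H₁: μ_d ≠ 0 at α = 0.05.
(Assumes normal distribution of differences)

Answer: t = 2.6191, reject H₀

Derivation:
df = n - 1 = 13
SE = s_d/√n = 6/√14 = 1.6036
t = d̄/SE = 4.2/1.6036 = 2.6191
Critical value: t_{0.025,13} = ±2.160
p-value ≈ 0.0212
Decision: reject H₀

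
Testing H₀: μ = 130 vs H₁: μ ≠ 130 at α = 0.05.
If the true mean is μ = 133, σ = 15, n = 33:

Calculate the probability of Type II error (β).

SE = σ/√n = 15/√33 = 2.6112
Critical values: μ₀ ± z_0.025×SE = 130 ± 1.960×2.6112
Acceptance region: (124.8820, 135.1180)
Under H₁ (μ = 133): z_high = (135.1180 - 133)/2.6112 = 0.8111, z_low = (124.8820 - 133)/2.6112 = -3.1089
β = P(not reject | H₁) = Φ(0.8111) - Φ(-3.1089) ≈ 0.7904

Answer: β ≈ 0.7904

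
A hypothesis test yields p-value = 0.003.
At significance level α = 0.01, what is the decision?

Answer: reject H₀

Derivation:
Compare p-value to α:
0.003 < 0.01
Decision: reject H₀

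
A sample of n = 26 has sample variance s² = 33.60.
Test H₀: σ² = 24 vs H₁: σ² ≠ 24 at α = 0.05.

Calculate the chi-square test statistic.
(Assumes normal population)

df = n - 1 = 25
χ² = (n-1)s²/σ₀² = 25×33.60/24 = 35.0000
Critical values: χ²_{0.975,25} = 13.120, χ²_{0.025,25} = 40.646
Rejection region: χ² < 13.120 or χ² > 40.646
Decision: fail to reject H₀

Answer: χ² = 35.0000, fail to reject H₀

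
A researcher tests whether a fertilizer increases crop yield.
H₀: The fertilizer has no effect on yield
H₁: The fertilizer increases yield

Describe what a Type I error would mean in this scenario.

Type I error (α): Rejecting H₀ when H₀ is true
Type II error (β): Failing to reject H₀ when H₁ is true

Answer: Concluding the fertilizer works when it doesn't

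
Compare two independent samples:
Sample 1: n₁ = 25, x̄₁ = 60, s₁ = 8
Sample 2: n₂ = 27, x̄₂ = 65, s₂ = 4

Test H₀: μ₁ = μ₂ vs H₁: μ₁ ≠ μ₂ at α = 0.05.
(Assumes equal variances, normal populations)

Pooled variance: s²_p = [24×8² + 26×4²]/(50) = 39.0400
s_p = 6.2482
SE = s_p×√(1/n₁ + 1/n₂) = 6.2482×√(1/25 + 1/27) = 1.7342
t = (x̄₁ - x̄₂)/SE = (60 - 65)/1.7342 = -2.8832
df = 50, t-critical = ±2.009
Decision: reject H₀

Answer: t = -2.8832, reject H₀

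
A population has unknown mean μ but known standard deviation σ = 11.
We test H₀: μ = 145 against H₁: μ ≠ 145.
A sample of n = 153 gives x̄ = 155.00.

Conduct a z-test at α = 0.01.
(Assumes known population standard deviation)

Standard error: SE = σ/√n = 11/√153 = 0.8893
z-statistic: z = (x̄ - μ₀)/SE = (155.00 - 145)/0.8893 = 11.2448
Critical value: ±2.576
p-value < 0.0001
Decision: reject H₀

Answer: z = 11.2448, reject H₀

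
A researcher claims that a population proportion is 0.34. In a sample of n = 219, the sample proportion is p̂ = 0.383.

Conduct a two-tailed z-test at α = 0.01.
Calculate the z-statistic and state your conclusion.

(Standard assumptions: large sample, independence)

H₀: p = 0.34, H₁: p ≠ 0.34
Standard error: SE = √(p₀(1-p₀)/n) = √(0.34×0.66/219) = 0.032010
z-statistic: z = (p̂ - p₀)/SE = (0.383 - 0.34)/0.032010 = 1.3433
Critical value: z_0.005 = ±2.576
p-value = 0.1792
Decision: fail to reject H₀ at α = 0.01

Answer: z = 1.3433, fail to reject H₀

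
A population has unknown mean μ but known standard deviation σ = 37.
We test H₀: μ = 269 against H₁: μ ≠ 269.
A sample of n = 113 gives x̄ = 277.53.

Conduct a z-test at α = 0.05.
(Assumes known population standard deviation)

Standard error: SE = σ/√n = 37/√113 = 3.4807
z-statistic: z = (x̄ - μ₀)/SE = (277.53 - 269)/3.4807 = 2.4507
Critical value: ±1.960
p-value = 0.0143
Decision: reject H₀

Answer: z = 2.4507, reject H₀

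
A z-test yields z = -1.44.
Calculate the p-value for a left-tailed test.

For z = -1.44:
p = P(Z < -1.44) = Φ(-1.44) = 0.0749

Answer: p-value ≈ 0.0749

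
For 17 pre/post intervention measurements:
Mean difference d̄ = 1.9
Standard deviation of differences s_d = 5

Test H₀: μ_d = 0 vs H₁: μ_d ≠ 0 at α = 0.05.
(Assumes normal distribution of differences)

df = n - 1 = 16
SE = s_d/√n = 5/√17 = 1.2127
t = d̄/SE = 1.9/1.2127 = 1.5668
Critical value: t_{0.025,16} = ±2.120
p-value ≈ 0.1367
Decision: fail to reject H₀

Answer: t = 1.5668, fail to reject H₀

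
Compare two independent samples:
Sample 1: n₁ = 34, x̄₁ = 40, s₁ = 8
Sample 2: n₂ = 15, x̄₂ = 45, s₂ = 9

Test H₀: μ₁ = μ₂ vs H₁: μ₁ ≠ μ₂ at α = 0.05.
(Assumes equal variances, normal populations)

Answer: t = -1.9410, fail to reject H₀

Derivation:
Pooled variance: s²_p = [33×8² + 14×9²]/(47) = 69.0638
s_p = 8.3105
SE = s_p×√(1/n₁ + 1/n₂) = 8.3105×√(1/34 + 1/15) = 2.5760
t = (x̄₁ - x̄₂)/SE = (40 - 45)/2.5760 = -1.9410
df = 47, t-critical = ±2.012
Decision: fail to reject H₀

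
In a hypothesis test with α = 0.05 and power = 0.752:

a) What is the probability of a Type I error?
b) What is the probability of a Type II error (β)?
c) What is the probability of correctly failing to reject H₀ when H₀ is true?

Answer: a) 0.05, b) 0.248, c) 0.95

Derivation:
a) Type I error probability = α = 0.05
b) Power = P(reject H₀ | H₁ true) = 1 - β = 0.752, so Type II error probability = β = 1 - Power = 0.248
c) P(fail to reject H₀ | H₀ true) = 1 - α = 0.95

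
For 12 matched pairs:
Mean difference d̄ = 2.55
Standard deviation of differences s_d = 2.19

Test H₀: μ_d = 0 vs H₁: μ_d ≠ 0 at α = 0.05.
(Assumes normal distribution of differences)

df = n - 1 = 11
SE = s_d/√n = 2.19/√12 = 0.6322
t = d̄/SE = 2.55/0.6322 = 4.0335
Critical value: t_{0.025,11} = ±2.201
p-value ≈ 0.0020
Decision: reject H₀

Answer: t = 4.0335, reject H₀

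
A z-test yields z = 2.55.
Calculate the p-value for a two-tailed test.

Answer: p-value ≈ 0.0108

Derivation:
For z = 2.55:
p = 2×P(Z > |2.55|) = 2×(1 - Φ(2.55)) = 0.0108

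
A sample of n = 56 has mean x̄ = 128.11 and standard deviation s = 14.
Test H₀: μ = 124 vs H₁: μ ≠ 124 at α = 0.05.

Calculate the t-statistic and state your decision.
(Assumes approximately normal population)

df = n - 1 = 55
SE = s/√n = 14/√56 = 1.8708
t = (x̄ - μ₀)/SE = (128.11 - 124)/1.8708 = 2.1969
Critical value: t_{0.025,55} = ±2.004
p-value ≈ 0.0323
Decision: reject H₀

Answer: t = 2.1969, reject H₀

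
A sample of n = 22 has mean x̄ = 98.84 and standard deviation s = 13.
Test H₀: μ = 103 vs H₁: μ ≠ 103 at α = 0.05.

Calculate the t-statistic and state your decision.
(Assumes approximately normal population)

Answer: t = -1.5009, fail to reject H₀

Derivation:
df = n - 1 = 21
SE = s/√n = 13/√22 = 2.7716
t = (x̄ - μ₀)/SE = (98.84 - 103)/2.7716 = -1.5009
Critical value: t_{0.025,21} = ±2.080
p-value ≈ 0.1483
Decision: fail to reject H₀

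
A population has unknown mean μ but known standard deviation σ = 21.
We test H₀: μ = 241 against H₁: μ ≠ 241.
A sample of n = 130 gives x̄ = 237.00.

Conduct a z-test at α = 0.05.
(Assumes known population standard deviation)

Answer: z = -2.1718, reject H₀

Derivation:
Standard error: SE = σ/√n = 21/√130 = 1.8418
z-statistic: z = (x̄ - μ₀)/SE = (237.00 - 241)/1.8418 = -2.1718
Critical value: ±1.960
p-value = 0.0299
Decision: reject H₀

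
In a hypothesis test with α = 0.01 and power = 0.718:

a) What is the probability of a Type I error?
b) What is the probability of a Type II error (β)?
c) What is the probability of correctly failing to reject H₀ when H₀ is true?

a) Type I error probability = α = 0.01
b) Power = P(reject H₀ | H₁ true) = 1 - β = 0.718, so Type II error probability = β = 1 - Power = 0.282
c) P(fail to reject H₀ | H₀ true) = 1 - α = 0.99

Answer: a) 0.01, b) 0.282, c) 0.99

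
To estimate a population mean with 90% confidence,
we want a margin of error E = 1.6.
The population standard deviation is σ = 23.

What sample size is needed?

z_0.05 = 1.645
n = (z×σ/E)² = (1.645×23/1.6)²
n = 559.1747
Round up: n = 560

Answer: n = 560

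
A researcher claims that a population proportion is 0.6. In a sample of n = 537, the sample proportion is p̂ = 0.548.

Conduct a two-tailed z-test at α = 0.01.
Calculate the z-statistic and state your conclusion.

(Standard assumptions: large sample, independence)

H₀: p = 0.6, H₁: p ≠ 0.6
Standard error: SE = √(p₀(1-p₀)/n) = √(0.6×0.4/537) = 0.021141
z-statistic: z = (p̂ - p₀)/SE = (0.548 - 0.6)/0.021141 = -2.4597
Critical value: z_0.005 = ±2.576
p-value = 0.0139
Decision: fail to reject H₀ at α = 0.01

Answer: z = -2.4597, fail to reject H₀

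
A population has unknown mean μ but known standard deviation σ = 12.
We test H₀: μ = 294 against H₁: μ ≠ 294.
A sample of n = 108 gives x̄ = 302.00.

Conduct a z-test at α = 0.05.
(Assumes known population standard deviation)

Answer: z = 6.9282, reject H₀

Derivation:
Standard error: SE = σ/√n = 12/√108 = 1.1547
z-statistic: z = (x̄ - μ₀)/SE = (302.00 - 294)/1.1547 = 6.9282
Critical value: ±1.960
p-value < 0.0001
Decision: reject H₀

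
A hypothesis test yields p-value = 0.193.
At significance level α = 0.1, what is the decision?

Answer: fail to reject H₀

Derivation:
Compare p-value to α:
0.193 ≥ 0.1
Decision: fail to reject H₀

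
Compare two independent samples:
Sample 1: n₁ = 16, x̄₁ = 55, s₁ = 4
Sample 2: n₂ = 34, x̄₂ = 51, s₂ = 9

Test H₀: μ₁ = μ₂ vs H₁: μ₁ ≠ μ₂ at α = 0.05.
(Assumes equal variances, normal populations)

Pooled variance: s²_p = [15×4² + 33×9²]/(48) = 60.6875
s_p = 7.7902
SE = s_p×√(1/n₁ + 1/n₂) = 7.7902×√(1/16 + 1/34) = 2.3618
t = (x̄₁ - x̄₂)/SE = (55 - 51)/2.3618 = 1.6936
df = 48, t-critical = ±2.011
Decision: fail to reject H₀

Answer: t = 1.6936, fail to reject H₀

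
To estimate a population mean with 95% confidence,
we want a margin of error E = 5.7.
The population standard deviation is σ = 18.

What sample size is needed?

z_0.025 = 1.960
n = (z×σ/E)² = (1.960×18/5.7)²
n = 38.3096
Round up: n = 39

Answer: n = 39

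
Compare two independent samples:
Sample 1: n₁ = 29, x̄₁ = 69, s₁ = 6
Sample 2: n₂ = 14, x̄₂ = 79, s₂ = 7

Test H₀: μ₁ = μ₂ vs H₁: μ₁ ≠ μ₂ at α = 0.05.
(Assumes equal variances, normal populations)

Answer: t = -4.8511, reject H₀

Derivation:
Pooled variance: s²_p = [28×6² + 13×7²]/(41) = 40.1220
s_p = 6.3342
SE = s_p×√(1/n₁ + 1/n₂) = 6.3342×√(1/29 + 1/14) = 2.0614
t = (x̄₁ - x̄₂)/SE = (69 - 79)/2.0614 = -4.8511
df = 41, t-critical = ±2.020
Decision: reject H₀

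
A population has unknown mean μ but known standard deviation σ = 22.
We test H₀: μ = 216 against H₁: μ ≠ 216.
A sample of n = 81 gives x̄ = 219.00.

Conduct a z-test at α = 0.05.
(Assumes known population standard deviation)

Answer: z = 1.2273, fail to reject H₀

Derivation:
Standard error: SE = σ/√n = 22/√81 = 2.4444
z-statistic: z = (x̄ - μ₀)/SE = (219.00 - 216)/2.4444 = 1.2273
Critical value: ±1.960
p-value = 0.2197
Decision: fail to reject H₀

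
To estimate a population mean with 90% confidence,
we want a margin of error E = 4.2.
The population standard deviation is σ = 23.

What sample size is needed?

Answer: n = 82

Derivation:
z_0.05 = 1.645
n = (z×σ/E)² = (1.645×23/4.2)²
n = 81.1501
Round up: n = 82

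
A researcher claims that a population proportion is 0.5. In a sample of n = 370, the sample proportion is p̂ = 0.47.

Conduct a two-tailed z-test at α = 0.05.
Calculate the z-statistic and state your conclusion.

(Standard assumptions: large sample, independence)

Answer: z = -1.1541, fail to reject H₀

Derivation:
H₀: p = 0.5, H₁: p ≠ 0.5
Standard error: SE = √(p₀(1-p₀)/n) = √(0.5×0.5/370) = 0.025994
z-statistic: z = (p̂ - p₀)/SE = (0.47 - 0.5)/0.025994 = -1.1541
Critical value: z_0.025 = ±1.960
p-value = 0.2485
Decision: fail to reject H₀ at α = 0.05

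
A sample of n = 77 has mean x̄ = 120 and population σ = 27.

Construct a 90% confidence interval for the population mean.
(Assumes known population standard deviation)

Answer: (114.9385, 125.0615)

Derivation:
Confidence level: 90%, α = 0.1
z_0.05 = 1.645
SE = σ/√n = 27/√77 = 3.0769
Margin of error = 1.645 × 3.0769 = 5.0615
CI: x̄ ± margin = 120 ± 5.0615
CI: (114.9385, 125.0615)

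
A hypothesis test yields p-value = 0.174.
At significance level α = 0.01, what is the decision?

Compare p-value to α:
0.174 ≥ 0.01
Decision: fail to reject H₀

Answer: fail to reject H₀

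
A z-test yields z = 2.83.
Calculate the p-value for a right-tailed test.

Answer: p-value ≈ 0.0023

Derivation:
For z = 2.83:
p = P(Z > 2.83) = 1 - Φ(2.83) = 0.0023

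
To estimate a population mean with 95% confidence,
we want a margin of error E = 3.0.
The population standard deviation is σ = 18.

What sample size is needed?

z_0.025 = 1.960
n = (z×σ/E)² = (1.960×18/3.0)²
n = 138.2976
Round up: n = 139

Answer: n = 139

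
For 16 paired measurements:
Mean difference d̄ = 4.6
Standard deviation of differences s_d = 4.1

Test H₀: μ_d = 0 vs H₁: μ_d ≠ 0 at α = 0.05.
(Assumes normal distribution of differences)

Answer: t = 4.4878, reject H₀

Derivation:
df = n - 1 = 15
SE = s_d/√n = 4.1/√16 = 1.0250
t = d̄/SE = 4.6/1.0250 = 4.4878
Critical value: t_{0.025,15} = ±2.131
p-value ≈ 0.0004
Decision: reject H₀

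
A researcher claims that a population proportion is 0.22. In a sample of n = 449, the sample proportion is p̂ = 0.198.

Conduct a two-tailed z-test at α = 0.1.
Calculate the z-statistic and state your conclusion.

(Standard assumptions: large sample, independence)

Answer: z = -1.1254, fail to reject H₀

Derivation:
H₀: p = 0.22, H₁: p ≠ 0.22
Standard error: SE = √(p₀(1-p₀)/n) = √(0.22×0.78/449) = 0.019549
z-statistic: z = (p̂ - p₀)/SE = (0.198 - 0.22)/0.019549 = -1.1254
Critical value: z_0.05 = ±1.645
p-value = 0.2604
Decision: fail to reject H₀ at α = 0.1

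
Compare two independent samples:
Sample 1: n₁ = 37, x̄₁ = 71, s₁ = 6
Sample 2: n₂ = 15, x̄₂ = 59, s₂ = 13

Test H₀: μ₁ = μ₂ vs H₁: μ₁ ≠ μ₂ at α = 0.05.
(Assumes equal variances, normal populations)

Answer: t = 4.5809, reject H₀

Derivation:
Pooled variance: s²_p = [36×6² + 14×13²]/(50) = 73.2400
s_p = 8.5580
SE = s_p×√(1/n₁ + 1/n₂) = 8.5580×√(1/37 + 1/15) = 2.6196
t = (x̄₁ - x̄₂)/SE = (71 - 59)/2.6196 = 4.5809
df = 50, t-critical = ±2.009
Decision: reject H₀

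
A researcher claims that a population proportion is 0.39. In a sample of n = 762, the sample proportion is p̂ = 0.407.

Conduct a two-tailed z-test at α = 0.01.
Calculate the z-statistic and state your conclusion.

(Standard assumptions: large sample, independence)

Answer: z = 0.9621, fail to reject H₀

Derivation:
H₀: p = 0.39, H₁: p ≠ 0.39
Standard error: SE = √(p₀(1-p₀)/n) = √(0.39×0.61/762) = 0.017669
z-statistic: z = (p̂ - p₀)/SE = (0.407 - 0.39)/0.017669 = 0.9621
Critical value: z_0.005 = ±2.576
p-value = 0.3360
Decision: fail to reject H₀ at α = 0.01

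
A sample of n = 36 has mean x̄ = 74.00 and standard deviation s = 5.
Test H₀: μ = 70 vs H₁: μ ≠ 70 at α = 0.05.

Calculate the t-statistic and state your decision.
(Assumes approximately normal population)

df = n - 1 = 35
SE = s/√n = 5/√36 = 0.8333
t = (x̄ - μ₀)/SE = (74.00 - 70)/0.8333 = 4.8002
Critical value: t_{0.025,35} = ±2.030
p-value < 0.0001
Decision: reject H₀

Answer: t = 4.8002, reject H₀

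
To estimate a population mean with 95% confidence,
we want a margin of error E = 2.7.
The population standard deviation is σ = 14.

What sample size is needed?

z_0.025 = 1.960
n = (z×σ/E)² = (1.960×14/2.7)²
n = 103.2858
Round up: n = 104

Answer: n = 104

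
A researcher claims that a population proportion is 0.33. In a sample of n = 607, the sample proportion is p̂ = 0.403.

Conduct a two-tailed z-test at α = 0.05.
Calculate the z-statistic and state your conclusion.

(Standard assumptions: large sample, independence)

H₀: p = 0.33, H₁: p ≠ 0.33
Standard error: SE = √(p₀(1-p₀)/n) = √(0.33×0.67/607) = 0.019085
z-statistic: z = (p̂ - p₀)/SE = (0.403 - 0.33)/0.019085 = 3.8250
Critical value: z_0.025 = ±1.960
p-value = 0.0001
Decision: reject H₀ at α = 0.05

Answer: z = 3.8250, reject H₀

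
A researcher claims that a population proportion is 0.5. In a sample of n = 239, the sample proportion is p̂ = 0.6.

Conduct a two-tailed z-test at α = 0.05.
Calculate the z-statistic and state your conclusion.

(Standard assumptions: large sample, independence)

Answer: z = 3.0920, reject H₀

Derivation:
H₀: p = 0.5, H₁: p ≠ 0.5
Standard error: SE = √(p₀(1-p₀)/n) = √(0.5×0.5/239) = 0.032342
z-statistic: z = (p̂ - p₀)/SE = (0.6 - 0.5)/0.032342 = 3.0920
Critical value: z_0.025 = ±1.960
p-value = 0.0020
Decision: reject H₀ at α = 0.05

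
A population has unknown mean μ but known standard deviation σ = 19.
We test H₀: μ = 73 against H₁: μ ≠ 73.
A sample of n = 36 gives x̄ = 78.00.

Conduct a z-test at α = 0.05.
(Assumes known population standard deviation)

Standard error: SE = σ/√n = 19/√36 = 3.1667
z-statistic: z = (x̄ - μ₀)/SE = (78.00 - 73)/3.1667 = 1.5789
Critical value: ±1.960
p-value = 0.1144
Decision: fail to reject H₀

Answer: z = 1.5789, fail to reject H₀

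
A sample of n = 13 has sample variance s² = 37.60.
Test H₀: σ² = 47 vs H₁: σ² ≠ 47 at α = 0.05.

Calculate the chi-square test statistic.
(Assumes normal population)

Answer: χ² = 9.6000, fail to reject H₀

Derivation:
df = n - 1 = 12
χ² = (n-1)s²/σ₀² = 12×37.60/47 = 9.6000
Critical values: χ²_{0.975,12} = 4.404, χ²_{0.025,12} = 23.337
Rejection region: χ² < 4.404 or χ² > 23.337
Decision: fail to reject H₀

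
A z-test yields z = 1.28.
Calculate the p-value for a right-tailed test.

For z = 1.28:
p = P(Z > 1.28) = 1 - Φ(1.28) = 0.1003

Answer: p-value ≈ 0.1003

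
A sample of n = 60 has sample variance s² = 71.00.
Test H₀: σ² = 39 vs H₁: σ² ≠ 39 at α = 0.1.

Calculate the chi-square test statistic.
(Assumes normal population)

df = n - 1 = 59
χ² = (n-1)s²/σ₀² = 59×71.00/39 = 107.4103
Critical values: χ²_{0.95,59} = 42.339, χ²_{0.05,59} = 77.931
Rejection region: χ² < 42.339 or χ² > 77.931
Decision: reject H₀

Answer: χ² = 107.4103, reject H₀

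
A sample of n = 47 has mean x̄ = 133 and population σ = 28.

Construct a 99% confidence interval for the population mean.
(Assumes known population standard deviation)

Confidence level: 99%, α = 0.01
z_0.005 = 2.576
SE = σ/√n = 28/√47 = 4.0842
Margin of error = 2.576 × 4.0842 = 10.5209
CI: x̄ ± margin = 133 ± 10.5209
CI: (122.4791, 143.5209)

Answer: (122.4791, 143.5209)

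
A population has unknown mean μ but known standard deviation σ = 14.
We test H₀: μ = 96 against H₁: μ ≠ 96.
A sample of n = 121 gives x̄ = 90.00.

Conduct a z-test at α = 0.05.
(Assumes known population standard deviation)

Standard error: SE = σ/√n = 14/√121 = 1.2727
z-statistic: z = (x̄ - μ₀)/SE = (90.00 - 96)/1.2727 = -4.7144
Critical value: ±1.960
p-value < 0.0001
Decision: reject H₀

Answer: z = -4.7144, reject H₀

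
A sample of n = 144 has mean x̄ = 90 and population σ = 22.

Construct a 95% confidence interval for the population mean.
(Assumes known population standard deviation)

Answer: (86.4067, 93.5933)

Derivation:
Confidence level: 95%, α = 0.05
z_0.025 = 1.960
SE = σ/√n = 22/√144 = 1.8333
Margin of error = 1.960 × 1.8333 = 3.5933
CI: x̄ ± margin = 90 ± 3.5933
CI: (86.4067, 93.5933)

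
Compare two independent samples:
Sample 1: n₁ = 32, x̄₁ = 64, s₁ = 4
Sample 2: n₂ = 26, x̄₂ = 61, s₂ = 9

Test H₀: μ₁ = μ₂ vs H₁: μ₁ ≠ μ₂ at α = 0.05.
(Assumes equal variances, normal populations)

Answer: t = 1.6935, fail to reject H₀

Derivation:
Pooled variance: s²_p = [31×4² + 25×9²]/(56) = 45.0179
s_p = 6.7095
SE = s_p×√(1/n₁ + 1/n₂) = 6.7095×√(1/32 + 1/26) = 1.7715
t = (x̄₁ - x̄₂)/SE = (64 - 61)/1.7715 = 1.6935
df = 56, t-critical = ±2.003
Decision: fail to reject H₀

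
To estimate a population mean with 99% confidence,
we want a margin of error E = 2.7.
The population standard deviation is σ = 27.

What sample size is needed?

z_0.005 = 2.576
n = (z×σ/E)² = (2.576×27/2.7)²
n = 663.5776
Round up: n = 664

Answer: n = 664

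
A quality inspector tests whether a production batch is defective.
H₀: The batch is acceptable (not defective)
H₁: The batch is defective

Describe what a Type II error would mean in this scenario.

Type I error (α): Rejecting H₀ when H₀ is true
Type II error (β): Failing to reject H₀ when H₁ is true

Answer: Shipping a defective batch to customers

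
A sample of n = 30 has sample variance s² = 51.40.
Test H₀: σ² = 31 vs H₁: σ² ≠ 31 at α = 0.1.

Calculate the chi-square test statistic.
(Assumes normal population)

df = n - 1 = 29
χ² = (n-1)s²/σ₀² = 29×51.40/31 = 48.0839
Critical values: χ²_{0.95,29} = 17.708, χ²_{0.05,29} = 42.557
Rejection region: χ² < 17.708 or χ² > 42.557
Decision: reject H₀

Answer: χ² = 48.0839, reject H₀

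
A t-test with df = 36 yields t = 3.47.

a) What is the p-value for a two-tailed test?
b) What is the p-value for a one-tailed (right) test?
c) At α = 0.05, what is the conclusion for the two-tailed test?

Using t-distribution with df = 36:
a) Two-tailed: p = 2×P(T > 3.47) = 0.0014
b) One-tailed: p = P(T > 3.47) = 0.0007
c) 0.0014 < 0.05, reject H₀

Answer: a) 0.0014, b) 0.0007, c) reject H₀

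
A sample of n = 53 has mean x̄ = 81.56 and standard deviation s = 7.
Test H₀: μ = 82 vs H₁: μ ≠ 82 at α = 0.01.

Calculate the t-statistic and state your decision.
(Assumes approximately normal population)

df = n - 1 = 52
SE = s/√n = 7/√53 = 0.9615
t = (x̄ - μ₀)/SE = (81.56 - 82)/0.9615 = -0.4576
Critical value: t_{0.005,52} = ±2.674
p-value ≈ 0.6491
Decision: fail to reject H₀

Answer: t = -0.4576, fail to reject H₀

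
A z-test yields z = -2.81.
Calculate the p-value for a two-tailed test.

Answer: p-value ≈ 0.0050

Derivation:
For z = -2.81:
p = 2×P(Z > |-2.81|) = 2×(1 - Φ(2.81)) = 0.0050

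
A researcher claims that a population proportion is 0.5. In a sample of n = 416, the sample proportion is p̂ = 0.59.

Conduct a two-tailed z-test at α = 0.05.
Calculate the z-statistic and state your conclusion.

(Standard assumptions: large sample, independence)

H₀: p = 0.5, H₁: p ≠ 0.5
Standard error: SE = √(p₀(1-p₀)/n) = √(0.5×0.5/416) = 0.024515
z-statistic: z = (p̂ - p₀)/SE = (0.59 - 0.5)/0.024515 = 3.6712
Critical value: z_0.025 = ±1.960
p-value = 0.0002
Decision: reject H₀ at α = 0.05

Answer: z = 3.6712, reject H₀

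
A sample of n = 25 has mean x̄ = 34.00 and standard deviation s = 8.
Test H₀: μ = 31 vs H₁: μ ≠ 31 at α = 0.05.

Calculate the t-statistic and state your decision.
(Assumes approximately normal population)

df = n - 1 = 24
SE = s/√n = 8/√25 = 1.6000
t = (x̄ - μ₀)/SE = (34.00 - 31)/1.6000 = 1.8750
Critical value: t_{0.025,24} = ±2.064
p-value ≈ 0.0730
Decision: fail to reject H₀

Answer: t = 1.8750, fail to reject H₀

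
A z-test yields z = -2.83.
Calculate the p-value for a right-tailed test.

Answer: p-value ≈ 0.9977

Derivation:
For z = -2.83:
p = P(Z > -2.83) = 1 - Φ(-2.83) = 0.9977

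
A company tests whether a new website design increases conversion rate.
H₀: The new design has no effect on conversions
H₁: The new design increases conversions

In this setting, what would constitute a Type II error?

Type I error (α): Rejecting H₀ when H₀ is true
Type II error (β): Failing to reject H₀ when H₁ is true

Answer: Keeping the old design when the new one would have increased conversions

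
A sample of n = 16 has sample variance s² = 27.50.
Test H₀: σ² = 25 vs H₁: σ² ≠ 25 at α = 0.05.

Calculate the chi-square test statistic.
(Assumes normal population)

Answer: χ² = 16.5000, fail to reject H₀

Derivation:
df = n - 1 = 15
χ² = (n-1)s²/σ₀² = 15×27.50/25 = 16.5000
Critical values: χ²_{0.975,15} = 6.262, χ²_{0.025,15} = 27.488
Rejection region: χ² < 6.262 or χ² > 27.488
Decision: fail to reject H₀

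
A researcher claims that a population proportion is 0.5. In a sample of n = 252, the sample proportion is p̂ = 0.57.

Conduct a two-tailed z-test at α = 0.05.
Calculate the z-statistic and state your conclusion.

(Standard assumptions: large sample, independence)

Answer: z = 2.2224, reject H₀

Derivation:
H₀: p = 0.5, H₁: p ≠ 0.5
Standard error: SE = √(p₀(1-p₀)/n) = √(0.5×0.5/252) = 0.031497
z-statistic: z = (p̂ - p₀)/SE = (0.57 - 0.5)/0.031497 = 2.2224
Critical value: z_0.025 = ±1.960
p-value = 0.0263
Decision: reject H₀ at α = 0.05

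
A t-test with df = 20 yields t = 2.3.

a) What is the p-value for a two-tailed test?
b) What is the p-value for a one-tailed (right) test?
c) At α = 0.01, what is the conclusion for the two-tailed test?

Answer: a) 0.0323, b) 0.0162, c) fail to reject H₀

Derivation:
Using t-distribution with df = 20:
a) Two-tailed: p = 2×P(T > 2.3) = 0.0323
b) One-tailed: p = P(T > 2.3) = 0.0162
c) 0.0323 ≥ 0.01, fail to reject H₀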